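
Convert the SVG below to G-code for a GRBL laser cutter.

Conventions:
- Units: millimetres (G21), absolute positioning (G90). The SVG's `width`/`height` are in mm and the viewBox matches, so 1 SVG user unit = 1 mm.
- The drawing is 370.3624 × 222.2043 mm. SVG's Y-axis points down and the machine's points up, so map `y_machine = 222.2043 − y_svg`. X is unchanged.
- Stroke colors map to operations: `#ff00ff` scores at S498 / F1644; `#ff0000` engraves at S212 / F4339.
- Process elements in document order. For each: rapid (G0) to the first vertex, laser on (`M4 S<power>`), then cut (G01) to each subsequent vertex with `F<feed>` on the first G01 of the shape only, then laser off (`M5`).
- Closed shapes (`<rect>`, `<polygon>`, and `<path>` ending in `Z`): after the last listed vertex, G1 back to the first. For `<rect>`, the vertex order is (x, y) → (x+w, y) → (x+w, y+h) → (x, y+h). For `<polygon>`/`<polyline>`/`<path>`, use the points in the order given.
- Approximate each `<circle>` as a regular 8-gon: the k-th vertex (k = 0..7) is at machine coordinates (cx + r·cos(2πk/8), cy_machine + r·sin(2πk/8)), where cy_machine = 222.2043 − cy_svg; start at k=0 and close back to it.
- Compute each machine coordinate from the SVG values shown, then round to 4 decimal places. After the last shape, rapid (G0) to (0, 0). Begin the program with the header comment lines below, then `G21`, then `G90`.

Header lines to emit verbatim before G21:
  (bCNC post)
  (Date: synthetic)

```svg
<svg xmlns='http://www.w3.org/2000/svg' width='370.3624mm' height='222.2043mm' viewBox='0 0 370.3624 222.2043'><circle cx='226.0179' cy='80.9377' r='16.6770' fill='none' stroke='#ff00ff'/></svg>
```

(bCNC post)
(Date: synthetic)
G21
G90
G0 X242.6949 Y141.2666
M4 S498
G01 X237.8103 Y153.0590 F1644
G01 X226.0179 Y157.9436
G01 X214.2255 Y153.0590
G01 X209.3409 Y141.2666
G01 X214.2255 Y129.4742
G01 X226.0179 Y124.5896
G01 X237.8103 Y129.4742
G01 X242.6949 Y141.2666
M5
G0 X0.0000 Y0.0000

Since the viewBox matches the mm dimensions, user units are millimetres directly. The only transform is the Y-flip y_m = 222.2043 − y_svg.

Shape 1 is a circle drawn with `<circle>`. Its stroke #ff00ff means score at S498, F1644. After flipping Y the toolpath is (242.6949,141.2666) → (237.8103,153.0590) → (226.0179,157.9436) → (214.2255,153.0590) → (209.3409,141.2666) → (214.2255,129.4742) → (226.0179,124.5896) → (237.8103,129.4742) → (242.6949,141.2666), returning to the start.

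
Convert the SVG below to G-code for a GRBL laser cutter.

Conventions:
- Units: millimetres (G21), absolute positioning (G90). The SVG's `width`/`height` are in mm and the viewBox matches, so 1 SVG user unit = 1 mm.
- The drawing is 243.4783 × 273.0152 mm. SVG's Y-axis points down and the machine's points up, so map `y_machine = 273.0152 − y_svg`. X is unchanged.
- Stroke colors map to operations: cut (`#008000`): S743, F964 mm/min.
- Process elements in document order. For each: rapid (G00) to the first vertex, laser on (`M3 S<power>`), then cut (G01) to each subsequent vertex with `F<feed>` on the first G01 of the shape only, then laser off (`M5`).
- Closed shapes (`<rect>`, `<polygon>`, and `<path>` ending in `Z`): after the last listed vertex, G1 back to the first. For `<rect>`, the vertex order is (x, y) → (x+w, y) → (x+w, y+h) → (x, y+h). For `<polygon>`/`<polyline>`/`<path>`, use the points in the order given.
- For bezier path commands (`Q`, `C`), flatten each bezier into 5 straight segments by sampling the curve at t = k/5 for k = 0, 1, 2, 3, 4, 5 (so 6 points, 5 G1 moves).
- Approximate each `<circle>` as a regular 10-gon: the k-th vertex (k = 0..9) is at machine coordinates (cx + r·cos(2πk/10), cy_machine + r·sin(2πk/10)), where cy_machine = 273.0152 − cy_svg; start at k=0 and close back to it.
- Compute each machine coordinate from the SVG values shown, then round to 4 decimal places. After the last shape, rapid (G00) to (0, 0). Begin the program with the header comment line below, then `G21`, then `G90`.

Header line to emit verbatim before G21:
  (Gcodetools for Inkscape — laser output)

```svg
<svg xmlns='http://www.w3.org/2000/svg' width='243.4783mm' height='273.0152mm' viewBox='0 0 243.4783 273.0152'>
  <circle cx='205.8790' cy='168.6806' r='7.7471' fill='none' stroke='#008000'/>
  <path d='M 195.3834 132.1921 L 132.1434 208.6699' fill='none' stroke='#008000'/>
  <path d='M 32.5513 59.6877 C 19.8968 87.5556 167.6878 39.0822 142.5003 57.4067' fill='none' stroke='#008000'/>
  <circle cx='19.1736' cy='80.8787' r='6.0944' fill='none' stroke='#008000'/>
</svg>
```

1 u = 1 mm; y_m = 273.0152 − y.

[1] `<circle>` circle, #008000→cut S743 F964: (213.6261,104.3346) → (212.1465,108.8882) → (208.2730,111.7025) → (203.4850,111.7025) → (199.6115,108.8882) → (198.1319,104.3346) → (199.6115,99.7810) → (203.4850,96.9667) → (208.2730,96.9667) → (212.1465,99.7810) → (213.6261,104.3346) (closed)

[2] `<path>` line segment, #008000→cut S743 F964: (195.3834,140.8231) → (132.1434,64.3453)

[3] `<path>` cubic bezier, #008000→cut S743 F964: (32.5513,213.3275) → (41.5447,204.6226) → (73.0406,207.3689) → (111.0348,214.6958) → (139.5228,219.7326) → (142.5003,215.6085)

[4] `<circle>` circle, #008000→cut S743 F964: (25.2680,192.1365) → (24.1041,195.7187) → (21.0569,197.9326) → (17.2903,197.9326) → (14.2431,195.7187) → (13.0792,192.1365) → (14.2431,188.5543) → (17.2903,186.3404) → (21.0569,186.3404) → (24.1041,188.5543) → (25.2680,192.1365) (closed)

(Gcodetools for Inkscape — laser output)
G21
G90
G00 X213.6261 Y104.3346
M3 S743
G01 X212.1465 Y108.8882 F964
G01 X208.2730 Y111.7025
G01 X203.4850 Y111.7025
G01 X199.6115 Y108.8882
G01 X198.1319 Y104.3346
G01 X199.6115 Y99.7810
G01 X203.4850 Y96.9667
G01 X208.2730 Y96.9667
G01 X212.1465 Y99.7810
G01 X213.6261 Y104.3346
M5
G00 X195.3834 Y140.8231
M3 S743
G01 X132.1434 Y64.3453 F964
M5
G00 X32.5513 Y213.3275
M3 S743
G01 X41.5447 Y204.6226 F964
G01 X73.0406 Y207.3689
G01 X111.0348 Y214.6958
G01 X139.5228 Y219.7326
G01 X142.5003 Y215.6085
M5
G00 X25.2680 Y192.1365
M3 S743
G01 X24.1041 Y195.7187 F964
G01 X21.0569 Y197.9326
G01 X17.2903 Y197.9326
G01 X14.2431 Y195.7187
G01 X13.0792 Y192.1365
G01 X14.2431 Y188.5543
G01 X17.2903 Y186.3404
G01 X21.0569 Y186.3404
G01 X24.1041 Y188.5543
G01 X25.2680 Y192.1365
M5
G00 X0.0000 Y0.0000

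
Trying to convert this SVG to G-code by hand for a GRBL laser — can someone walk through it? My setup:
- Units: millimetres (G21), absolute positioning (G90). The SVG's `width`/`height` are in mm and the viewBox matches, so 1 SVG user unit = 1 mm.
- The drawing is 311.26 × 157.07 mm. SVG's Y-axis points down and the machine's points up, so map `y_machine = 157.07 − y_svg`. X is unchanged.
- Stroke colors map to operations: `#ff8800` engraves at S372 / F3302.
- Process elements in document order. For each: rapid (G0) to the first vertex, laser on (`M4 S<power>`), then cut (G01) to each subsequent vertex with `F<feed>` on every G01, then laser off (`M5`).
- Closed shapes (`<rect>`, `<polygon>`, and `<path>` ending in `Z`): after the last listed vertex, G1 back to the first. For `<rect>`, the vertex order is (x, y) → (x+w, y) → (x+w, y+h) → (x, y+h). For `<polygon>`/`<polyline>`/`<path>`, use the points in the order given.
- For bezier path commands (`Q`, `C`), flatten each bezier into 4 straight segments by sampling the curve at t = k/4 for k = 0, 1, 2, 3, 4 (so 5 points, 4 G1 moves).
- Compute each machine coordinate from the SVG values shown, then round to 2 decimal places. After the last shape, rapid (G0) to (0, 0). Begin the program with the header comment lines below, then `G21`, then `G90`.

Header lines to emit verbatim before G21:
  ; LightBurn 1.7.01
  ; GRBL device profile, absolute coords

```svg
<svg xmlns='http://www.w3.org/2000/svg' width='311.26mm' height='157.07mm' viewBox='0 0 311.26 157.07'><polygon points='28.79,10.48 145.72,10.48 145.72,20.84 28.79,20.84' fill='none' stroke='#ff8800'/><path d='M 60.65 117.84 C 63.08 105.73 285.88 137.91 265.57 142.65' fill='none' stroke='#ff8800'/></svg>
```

; LightBurn 1.7.01
; GRBL device profile, absolute coords
G21
G90
G0 X28.79 Y146.59
M4 S372
G01 X145.72 Y146.59 F3302
G01 X145.72 Y136.23 F3302
G01 X28.79 Y136.23 F3302
G01 X28.79 Y146.59 F3302
M5
G0 X60.65 Y39.23
M4 S372
G01 X96.55 Y41.13 F3302
G01 X171.64 Y33.14 F3302
G01 X242.46 Y22.00 F3302
G01 X265.57 Y14.42 F3302
M5
G0 X0.00 Y0.00

viewBox `0 0 311.26 157.07` with mm width/height → 1 unit = 1 mm. Flip: y_m = 157.07 − y_svg.

**Shape 1** — `<polygon>` rectangle, stroke `#ff8800` → engrave (S372, F3302). Machine vertices: (28.79,146.59) → (145.72,146.59) → (145.72,136.23) → (28.79,136.23) → (28.79,146.59). Closed: final G1 returns to the first vertex.

**Shape 2** — `<path>` cubic bezier, stroke `#ff8800` → engrave (S372, F3302). Control points (SVG): P0=(60.65,117.84), P1=(63.08,105.73), P2=(285.88,137.91), P3=(265.57,142.65); sampled at t=k/4. Machine vertices: (60.65,39.23) → (96.55,41.13) → (171.64,33.14) → (242.46,22.00) → (265.57,14.42). Open path.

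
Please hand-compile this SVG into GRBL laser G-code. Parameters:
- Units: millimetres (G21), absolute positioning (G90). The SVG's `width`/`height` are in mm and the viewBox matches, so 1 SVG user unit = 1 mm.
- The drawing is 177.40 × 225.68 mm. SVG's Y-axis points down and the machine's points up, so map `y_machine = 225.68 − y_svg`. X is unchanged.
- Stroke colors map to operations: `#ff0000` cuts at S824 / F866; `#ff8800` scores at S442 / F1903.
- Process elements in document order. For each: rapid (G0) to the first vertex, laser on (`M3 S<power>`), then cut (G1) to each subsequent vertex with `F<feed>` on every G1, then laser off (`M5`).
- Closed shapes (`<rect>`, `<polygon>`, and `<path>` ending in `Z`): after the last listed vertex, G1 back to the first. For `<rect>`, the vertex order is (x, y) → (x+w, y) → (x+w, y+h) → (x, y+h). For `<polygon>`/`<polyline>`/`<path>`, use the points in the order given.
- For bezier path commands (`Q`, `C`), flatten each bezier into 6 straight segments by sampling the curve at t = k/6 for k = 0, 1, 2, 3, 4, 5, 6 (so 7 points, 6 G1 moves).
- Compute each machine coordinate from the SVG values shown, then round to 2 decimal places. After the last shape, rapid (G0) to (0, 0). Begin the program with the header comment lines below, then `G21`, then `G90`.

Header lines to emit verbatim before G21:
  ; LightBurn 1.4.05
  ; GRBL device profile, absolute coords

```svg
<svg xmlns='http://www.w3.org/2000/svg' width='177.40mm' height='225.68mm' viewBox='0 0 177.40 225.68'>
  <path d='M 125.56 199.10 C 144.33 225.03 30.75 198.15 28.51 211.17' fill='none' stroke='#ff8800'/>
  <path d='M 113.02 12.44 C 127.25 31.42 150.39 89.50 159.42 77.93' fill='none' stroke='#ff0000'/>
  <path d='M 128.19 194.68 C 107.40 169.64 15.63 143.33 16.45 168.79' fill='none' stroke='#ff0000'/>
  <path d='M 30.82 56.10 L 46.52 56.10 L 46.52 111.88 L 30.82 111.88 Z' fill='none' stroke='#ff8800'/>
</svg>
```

1 u = 1 mm; y_m = 225.68 − y.

[1] `<path>` cubic bezier, #ff8800→score S442 F1903: (125.56,26.58) → (125.04,17.59) → (109.24,14.82) → (84.91,15.70) → (58.84,17.66) → (37.78,18.12) → (28.51,14.51)

[2] `<path>` cubic bezier, #ff0000→cut S824 F866: (113.02,213.24) → (120.77,201.00) → (129.37,185.25) → (138.17,169.04) → (146.54,155.37) → (153.84,147.27) → (159.42,147.75)

[3] `<path>` cubic bezier, #ff0000→cut S824 F866: (128.19,31.00) → (112.64,43.38) → (89.80,54.50) → (64.22,62.88) → (40.44,67.06) → (23.00,65.55) → (16.45,56.89)

[4] `<path>` rectangle, #ff8800→score S442 F1903: (30.82,169.58) → (46.52,169.58) → (46.52,113.80) → (30.82,113.80) → (30.82,169.58) (closed)

; LightBurn 1.4.05
; GRBL device profile, absolute coords
G21
G90
G0 X125.56 Y26.58
M3 S442
G1 X125.04 Y17.59 F1903
G1 X109.24 Y14.82 F1903
G1 X84.91 Y15.70 F1903
G1 X58.84 Y17.66 F1903
G1 X37.78 Y18.12 F1903
G1 X28.51 Y14.51 F1903
M5
G0 X113.02 Y213.24
M3 S824
G1 X120.77 Y201.00 F866
G1 X129.37 Y185.25 F866
G1 X138.17 Y169.04 F866
G1 X146.54 Y155.37 F866
G1 X153.84 Y147.27 F866
G1 X159.42 Y147.75 F866
M5
G0 X128.19 Y31.00
M3 S824
G1 X112.64 Y43.38 F866
G1 X89.80 Y54.50 F866
G1 X64.22 Y62.88 F866
G1 X40.44 Y67.06 F866
G1 X23.00 Y65.55 F866
G1 X16.45 Y56.89 F866
M5
G0 X30.82 Y169.58
M3 S442
G1 X46.52 Y169.58 F1903
G1 X46.52 Y113.80 F1903
G1 X30.82 Y113.80 F1903
G1 X30.82 Y169.58 F1903
M5
G0 X0.00 Y0.00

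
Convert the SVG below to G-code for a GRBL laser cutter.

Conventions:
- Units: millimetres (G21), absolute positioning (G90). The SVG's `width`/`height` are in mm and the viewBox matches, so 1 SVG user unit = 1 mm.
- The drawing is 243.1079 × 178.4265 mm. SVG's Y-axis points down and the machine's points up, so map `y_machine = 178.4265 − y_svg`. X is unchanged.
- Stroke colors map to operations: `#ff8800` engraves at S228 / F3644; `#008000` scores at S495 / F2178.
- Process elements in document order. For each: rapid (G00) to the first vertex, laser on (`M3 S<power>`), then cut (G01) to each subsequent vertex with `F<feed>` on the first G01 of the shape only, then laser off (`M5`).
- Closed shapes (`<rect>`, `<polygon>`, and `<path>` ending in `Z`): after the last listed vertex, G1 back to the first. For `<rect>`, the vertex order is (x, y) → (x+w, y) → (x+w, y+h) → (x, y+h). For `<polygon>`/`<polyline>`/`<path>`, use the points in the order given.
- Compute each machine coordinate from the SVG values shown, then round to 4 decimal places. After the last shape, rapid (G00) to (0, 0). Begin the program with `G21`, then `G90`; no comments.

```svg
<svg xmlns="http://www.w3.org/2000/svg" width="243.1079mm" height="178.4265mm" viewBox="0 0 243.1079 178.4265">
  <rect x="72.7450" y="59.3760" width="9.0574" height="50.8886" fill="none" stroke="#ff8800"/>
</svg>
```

Since the viewBox matches the mm dimensions, user units are millimetres directly. The only transform is the Y-flip y_m = 178.4265 − y_svg.

Shape 1 is a rectangle drawn with `<rect>`. Its stroke #ff8800 means engrave at S228, F3644. After flipping Y the toolpath is (72.7450,119.0505) → (81.8024,119.0505) → (81.8024,68.1619) → (72.7450,68.1619) → (72.7450,119.0505), returning to the start.

G21
G90
G00 X72.7450 Y119.0505
M3 S228
G01 X81.8024 Y119.0505 F3644
G01 X81.8024 Y68.1619
G01 X72.7450 Y68.1619
G01 X72.7450 Y119.0505
M5
G00 X0.0000 Y0.0000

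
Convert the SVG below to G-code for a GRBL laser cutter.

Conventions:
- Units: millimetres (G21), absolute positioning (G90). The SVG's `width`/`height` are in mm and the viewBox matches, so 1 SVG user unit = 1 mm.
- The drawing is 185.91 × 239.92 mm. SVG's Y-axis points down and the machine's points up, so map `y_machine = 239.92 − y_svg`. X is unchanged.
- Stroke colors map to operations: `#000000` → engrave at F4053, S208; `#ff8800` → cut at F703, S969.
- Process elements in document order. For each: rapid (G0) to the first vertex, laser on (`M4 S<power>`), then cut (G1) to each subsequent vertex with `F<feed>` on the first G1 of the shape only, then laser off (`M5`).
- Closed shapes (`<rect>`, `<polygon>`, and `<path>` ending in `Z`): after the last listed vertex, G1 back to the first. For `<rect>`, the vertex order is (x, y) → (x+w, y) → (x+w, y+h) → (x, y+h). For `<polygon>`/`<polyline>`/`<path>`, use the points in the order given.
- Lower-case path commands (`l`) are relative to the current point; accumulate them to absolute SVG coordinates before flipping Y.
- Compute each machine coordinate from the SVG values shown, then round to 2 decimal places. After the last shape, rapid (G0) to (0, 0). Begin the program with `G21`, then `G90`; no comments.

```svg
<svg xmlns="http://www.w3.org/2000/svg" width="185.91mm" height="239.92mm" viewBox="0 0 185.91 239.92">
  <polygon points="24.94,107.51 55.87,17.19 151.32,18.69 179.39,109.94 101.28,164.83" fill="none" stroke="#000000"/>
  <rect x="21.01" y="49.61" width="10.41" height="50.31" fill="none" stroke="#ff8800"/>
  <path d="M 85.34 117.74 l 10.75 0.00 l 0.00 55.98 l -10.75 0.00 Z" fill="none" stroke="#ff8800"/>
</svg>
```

G21
G90
G0 X24.94 Y132.41
M4 S208
G1 X55.87 Y222.73 F4053
G1 X151.32 Y221.23
G1 X179.39 Y129.98
G1 X101.28 Y75.09
G1 X24.94 Y132.41
M5
G0 X21.01 Y190.31
M4 S969
G1 X31.42 Y190.31 F703
G1 X31.42 Y140.00
G1 X21.01 Y140.00
G1 X21.01 Y190.31
M5
G0 X85.34 Y122.18
M4 S969
G1 X96.09 Y122.18 F703
G1 X96.09 Y66.20
G1 X85.34 Y66.20
G1 X85.34 Y122.18
M5
G0 X0.00 Y0.00

viewBox `0 0 185.91 239.92` with mm width/height → 1 unit = 1 mm. Flip: y_m = 239.92 − y_svg.

**Shape 1** — `<polygon>` regular polygon, stroke `#000000` → engrave (S208, F4053). Machine vertices: (24.94,132.41) → (55.87,222.73) → (151.32,221.23) → (179.39,129.98) → (101.28,75.09) → (24.94,132.41). Closed: final G1 returns to the first vertex.

**Shape 2** — `<rect>` rectangle, stroke `#ff8800` → cut (S969, F703). Machine vertices: (21.01,190.31) → (31.42,190.31) → (31.42,140.00) → (21.01,140.00) → (21.01,190.31). Closed: final G1 returns to the first vertex.

**Shape 3** — `<path>` rectangle, stroke `#ff8800` → cut (S969, F703). Machine vertices: (85.34,122.18) → (96.09,122.18) → (96.09,66.20) → (85.34,66.20) → (85.34,122.18). Closed: final G1 returns to the first vertex.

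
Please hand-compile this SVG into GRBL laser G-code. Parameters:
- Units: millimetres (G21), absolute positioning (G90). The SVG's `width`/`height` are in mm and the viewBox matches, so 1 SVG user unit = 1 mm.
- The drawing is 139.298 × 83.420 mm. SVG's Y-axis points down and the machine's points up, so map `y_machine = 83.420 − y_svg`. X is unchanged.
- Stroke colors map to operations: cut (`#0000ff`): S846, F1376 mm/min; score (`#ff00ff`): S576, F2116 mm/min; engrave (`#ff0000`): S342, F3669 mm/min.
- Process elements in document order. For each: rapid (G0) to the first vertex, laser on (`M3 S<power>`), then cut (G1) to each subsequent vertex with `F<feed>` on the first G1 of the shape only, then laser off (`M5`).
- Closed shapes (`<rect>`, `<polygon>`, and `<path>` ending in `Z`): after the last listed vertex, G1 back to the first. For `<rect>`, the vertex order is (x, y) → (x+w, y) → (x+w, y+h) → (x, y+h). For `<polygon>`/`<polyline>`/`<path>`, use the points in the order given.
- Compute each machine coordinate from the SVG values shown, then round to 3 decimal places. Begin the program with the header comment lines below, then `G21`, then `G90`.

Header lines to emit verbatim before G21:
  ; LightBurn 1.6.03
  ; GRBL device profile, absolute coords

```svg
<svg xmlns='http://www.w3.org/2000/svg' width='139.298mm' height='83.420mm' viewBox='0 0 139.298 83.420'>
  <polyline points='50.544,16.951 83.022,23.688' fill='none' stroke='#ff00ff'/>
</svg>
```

viewBox `0 0 139.298 83.420` with mm width/height → 1 unit = 1 mm. Flip: y_m = 83.420 − y_svg.

**Shape 1** — `<polyline>` line segment, stroke `#ff00ff` → score (S576, F2116). Machine vertices: (50.544,66.469) → (83.022,59.732). Open path.

; LightBurn 1.6.03
; GRBL device profile, absolute coords
G21
G90
G0 X50.544 Y66.469
M3 S576
G1 X83.022 Y59.732 F2116
M5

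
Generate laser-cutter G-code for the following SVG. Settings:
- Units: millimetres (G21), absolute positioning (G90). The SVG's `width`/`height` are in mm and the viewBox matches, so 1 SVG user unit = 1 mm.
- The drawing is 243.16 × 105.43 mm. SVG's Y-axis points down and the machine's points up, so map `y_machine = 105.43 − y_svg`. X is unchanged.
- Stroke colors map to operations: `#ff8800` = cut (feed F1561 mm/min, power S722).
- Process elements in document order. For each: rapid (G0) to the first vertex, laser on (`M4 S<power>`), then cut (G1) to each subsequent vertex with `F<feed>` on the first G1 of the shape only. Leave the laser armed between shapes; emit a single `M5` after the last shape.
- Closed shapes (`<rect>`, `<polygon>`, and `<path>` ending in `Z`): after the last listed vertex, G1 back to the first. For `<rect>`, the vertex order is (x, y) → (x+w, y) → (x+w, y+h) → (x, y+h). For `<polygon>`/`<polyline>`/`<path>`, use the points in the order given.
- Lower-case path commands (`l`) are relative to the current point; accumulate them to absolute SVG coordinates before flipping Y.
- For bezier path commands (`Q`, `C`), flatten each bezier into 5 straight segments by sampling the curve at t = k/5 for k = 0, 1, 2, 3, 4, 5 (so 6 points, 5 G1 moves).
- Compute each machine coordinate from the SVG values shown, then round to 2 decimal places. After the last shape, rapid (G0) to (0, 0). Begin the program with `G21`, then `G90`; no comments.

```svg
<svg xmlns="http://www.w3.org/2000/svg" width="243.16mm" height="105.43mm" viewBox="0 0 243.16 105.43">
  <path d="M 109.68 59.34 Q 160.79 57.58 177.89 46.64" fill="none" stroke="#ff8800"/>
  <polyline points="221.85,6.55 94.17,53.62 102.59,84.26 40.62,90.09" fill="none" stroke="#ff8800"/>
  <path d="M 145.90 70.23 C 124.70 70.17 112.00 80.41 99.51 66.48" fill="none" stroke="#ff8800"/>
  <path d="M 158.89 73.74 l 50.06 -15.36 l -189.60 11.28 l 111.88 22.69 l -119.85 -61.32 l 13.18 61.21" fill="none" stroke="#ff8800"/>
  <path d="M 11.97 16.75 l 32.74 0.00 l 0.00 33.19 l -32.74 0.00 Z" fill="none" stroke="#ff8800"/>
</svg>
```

viewBox `0 0 243.16 105.43` with mm width/height → 1 unit = 1 mm. Flip: y_m = 105.43 − y_svg.

**Shape 1** — `<path>` quadratic bezier, stroke `#ff8800` → cut (S722, F1561). Control points (SVG): P0=(109.68,59.34), P1=(160.79,57.58), P2=(177.89,46.64); sampled at t=k/5. Machine vertices: (109.68,46.09) → (128.76,47.16) → (145.13,48.97) → (158.77,51.51) → (169.69,54.78) → (177.89,58.79). Open path.

**Shape 2** — `<polyline>` open polyline, stroke `#ff8800` → cut (S722, F1561). Machine vertices: (221.85,98.88) → (94.17,51.81) → (102.59,21.17) → (40.62,15.34). Open path.

**Shape 3** — `<path>` cubic bezier, stroke `#ff8800` → cut (S722, F1561). Control points (SVG): P0=(145.90,70.23), P1=(124.70,70.17), P2=(112.00,80.41), P3=(99.51,66.48); sampled at t=k/5. Machine vertices: (145.90,35.20) → (134.13,34.28) → (124.01,32.53) → (115.13,31.63) → (107.10,33.22) → (99.51,38.95). Open path.

**Shape 4** — `<path>` open polyline, stroke `#ff8800` → cut (S722, F1561). Machine vertices: (158.89,31.69) → (208.95,47.05) → (19.35,35.77) → (131.23,13.08) → (11.38,74.40) → (24.56,13.19). Open path.

**Shape 5** — `<path>` rectangle, stroke `#ff8800` → cut (S722, F1561). Machine vertices: (11.97,88.68) → (44.71,88.68) → (44.71,55.49) → (11.97,55.49) → (11.97,88.68). Closed: final G1 returns to the first vertex.

G21
G90
G0 X109.68 Y46.09
M4 S722
G1 X128.76 Y47.16 F1561
G1 X145.13 Y48.97
G1 X158.77 Y51.51
G1 X169.69 Y54.78
G1 X177.89 Y58.79
G0 X221.85 Y98.88
M4 S722
G1 X94.17 Y51.81 F1561
G1 X102.59 Y21.17
G1 X40.62 Y15.34
G0 X145.90 Y35.20
M4 S722
G1 X134.13 Y34.28 F1561
G1 X124.01 Y32.53
G1 X115.13 Y31.63
G1 X107.10 Y33.22
G1 X99.51 Y38.95
G0 X158.89 Y31.69
M4 S722
G1 X208.95 Y47.05 F1561
G1 X19.35 Y35.77
G1 X131.23 Y13.08
G1 X11.38 Y74.40
G1 X24.56 Y13.19
G0 X11.97 Y88.68
M4 S722
G1 X44.71 Y88.68 F1561
G1 X44.71 Y55.49
G1 X11.97 Y55.49
G1 X11.97 Y88.68
M5
G0 X0.00 Y0.00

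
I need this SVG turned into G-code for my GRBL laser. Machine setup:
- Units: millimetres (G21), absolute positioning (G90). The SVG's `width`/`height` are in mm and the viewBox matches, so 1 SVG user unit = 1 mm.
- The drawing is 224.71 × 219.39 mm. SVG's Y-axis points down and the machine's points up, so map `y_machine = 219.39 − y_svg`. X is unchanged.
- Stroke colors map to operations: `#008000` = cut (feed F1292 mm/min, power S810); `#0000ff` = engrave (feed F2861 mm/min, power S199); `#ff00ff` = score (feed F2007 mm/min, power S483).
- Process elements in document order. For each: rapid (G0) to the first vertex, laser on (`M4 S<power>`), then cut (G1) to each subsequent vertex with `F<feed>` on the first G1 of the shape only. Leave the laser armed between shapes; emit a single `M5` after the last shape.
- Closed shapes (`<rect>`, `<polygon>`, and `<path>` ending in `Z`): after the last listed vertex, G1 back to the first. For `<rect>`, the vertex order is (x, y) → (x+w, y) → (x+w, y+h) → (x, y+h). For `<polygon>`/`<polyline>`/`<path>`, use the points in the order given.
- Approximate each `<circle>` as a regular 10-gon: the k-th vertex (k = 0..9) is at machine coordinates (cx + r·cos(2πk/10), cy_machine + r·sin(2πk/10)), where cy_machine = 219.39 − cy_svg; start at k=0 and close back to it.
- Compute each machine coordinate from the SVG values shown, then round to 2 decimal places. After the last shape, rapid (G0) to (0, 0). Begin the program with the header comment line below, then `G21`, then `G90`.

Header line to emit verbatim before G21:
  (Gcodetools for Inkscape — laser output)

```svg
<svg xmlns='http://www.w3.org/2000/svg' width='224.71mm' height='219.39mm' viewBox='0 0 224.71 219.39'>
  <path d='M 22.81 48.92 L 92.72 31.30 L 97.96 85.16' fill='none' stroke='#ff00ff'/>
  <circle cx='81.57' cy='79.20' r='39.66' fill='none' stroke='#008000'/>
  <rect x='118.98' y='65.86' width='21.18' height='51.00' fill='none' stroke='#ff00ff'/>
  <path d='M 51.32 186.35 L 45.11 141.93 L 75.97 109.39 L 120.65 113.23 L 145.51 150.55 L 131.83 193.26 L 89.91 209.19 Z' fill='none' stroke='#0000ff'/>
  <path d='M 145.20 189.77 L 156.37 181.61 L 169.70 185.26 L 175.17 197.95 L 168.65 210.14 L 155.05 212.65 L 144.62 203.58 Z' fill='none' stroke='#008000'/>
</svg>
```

viewBox `0 0 224.71 219.39` with mm width/height → 1 unit = 1 mm. Flip: y_m = 219.39 − y_svg.

**Shape 1** — `<path>` open polyline, stroke `#ff00ff` → score (S483, F2007). Machine vertices: (22.81,170.47) → (92.72,188.09) → (97.96,134.23). Open path.

**Shape 2** — `<circle>` circle, stroke `#008000` → cut (S810, F1292). Machine vertices: (121.23,140.19) → (113.66,163.50) → (93.83,177.91) → (69.31,177.91) → (49.48,163.50) → (41.91,140.19) → (49.48,116.88) → (69.31,102.47) → (93.83,102.47) → (113.66,116.88) → (121.23,140.19). Closed: final G1 returns to the first vertex.

**Shape 3** — `<rect>` rectangle, stroke `#ff00ff` → score (S483, F2007). Machine vertices: (118.98,153.53) → (140.16,153.53) → (140.16,102.53) → (118.98,102.53) → (118.98,153.53). Closed: final G1 returns to the first vertex.

**Shape 4** — `<path>` regular polygon, stroke `#0000ff` → engrave (S199, F2861). Machine vertices: (51.32,33.04) → (45.11,77.46) → (75.97,110.00) → (120.65,106.16) → (145.51,68.84) → (131.83,26.13) → (89.91,10.20) → (51.32,33.04). Closed: final G1 returns to the first vertex.

**Shape 5** — `<path>` regular polygon, stroke `#008000` → cut (S810, F1292). Machine vertices: (145.20,29.62) → (156.37,37.78) → (169.70,34.13) → (175.17,21.44) → (168.65,9.25) → (155.05,6.74) → (144.62,15.81) → (145.20,29.62). Closed: final G1 returns to the first vertex.

(Gcodetools for Inkscape — laser output)
G21
G90
G0 X22.81 Y170.47
M4 S483
G1 X92.72 Y188.09 F2007
G1 X97.96 Y134.23
G0 X121.23 Y140.19
M4 S810
G1 X113.66 Y163.50 F1292
G1 X93.83 Y177.91
G1 X69.31 Y177.91
G1 X49.48 Y163.50
G1 X41.91 Y140.19
G1 X49.48 Y116.88
G1 X69.31 Y102.47
G1 X93.83 Y102.47
G1 X113.66 Y116.88
G1 X121.23 Y140.19
G0 X118.98 Y153.53
M4 S483
G1 X140.16 Y153.53 F2007
G1 X140.16 Y102.53
G1 X118.98 Y102.53
G1 X118.98 Y153.53
G0 X51.32 Y33.04
M4 S199
G1 X45.11 Y77.46 F2861
G1 X75.97 Y110.00
G1 X120.65 Y106.16
G1 X145.51 Y68.84
G1 X131.83 Y26.13
G1 X89.91 Y10.20
G1 X51.32 Y33.04
G0 X145.20 Y29.62
M4 S810
G1 X156.37 Y37.78 F1292
G1 X169.70 Y34.13
G1 X175.17 Y21.44
G1 X168.65 Y9.25
G1 X155.05 Y6.74
G1 X144.62 Y15.81
G1 X145.20 Y29.62
M5
G0 X0.00 Y0.00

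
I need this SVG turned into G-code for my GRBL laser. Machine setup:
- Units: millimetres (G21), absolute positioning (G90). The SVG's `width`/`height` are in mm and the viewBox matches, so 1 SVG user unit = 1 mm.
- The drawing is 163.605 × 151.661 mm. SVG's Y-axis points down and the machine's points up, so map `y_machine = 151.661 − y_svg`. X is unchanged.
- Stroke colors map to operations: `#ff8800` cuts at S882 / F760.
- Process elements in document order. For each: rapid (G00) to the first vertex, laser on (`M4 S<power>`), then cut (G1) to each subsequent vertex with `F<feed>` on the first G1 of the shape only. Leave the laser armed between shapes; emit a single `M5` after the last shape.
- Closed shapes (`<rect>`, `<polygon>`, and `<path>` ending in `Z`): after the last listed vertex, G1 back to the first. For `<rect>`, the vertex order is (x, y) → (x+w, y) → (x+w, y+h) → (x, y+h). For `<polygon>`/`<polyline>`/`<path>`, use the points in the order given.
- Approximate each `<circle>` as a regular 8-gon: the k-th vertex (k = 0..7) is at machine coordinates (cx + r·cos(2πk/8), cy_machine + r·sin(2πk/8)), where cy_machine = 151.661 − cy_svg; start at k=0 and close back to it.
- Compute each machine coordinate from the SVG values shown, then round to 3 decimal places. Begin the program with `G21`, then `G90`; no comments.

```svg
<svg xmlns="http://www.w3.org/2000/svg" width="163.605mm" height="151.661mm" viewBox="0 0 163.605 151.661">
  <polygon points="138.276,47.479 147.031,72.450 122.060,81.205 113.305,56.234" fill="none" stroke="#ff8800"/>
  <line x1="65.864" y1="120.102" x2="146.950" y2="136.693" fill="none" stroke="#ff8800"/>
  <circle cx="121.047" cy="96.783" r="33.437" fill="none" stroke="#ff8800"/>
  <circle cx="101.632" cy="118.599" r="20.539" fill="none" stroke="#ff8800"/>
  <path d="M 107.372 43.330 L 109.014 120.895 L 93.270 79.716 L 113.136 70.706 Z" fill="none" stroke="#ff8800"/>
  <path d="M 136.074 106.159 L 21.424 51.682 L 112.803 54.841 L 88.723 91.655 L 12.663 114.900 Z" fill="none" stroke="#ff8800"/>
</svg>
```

viewBox `0 0 163.605 151.661` with mm width/height → 1 unit = 1 mm. Flip: y_m = 151.661 − y_svg.

**Shape 1** — `<polygon>` regular polygon, stroke `#ff8800` → cut (S882, F760). Machine vertices: (138.276,104.182) → (147.031,79.211) → (122.060,70.456) → (113.305,95.427) → (138.276,104.182). Closed: final G1 returns to the first vertex.

**Shape 2** — `<line>` line segment, stroke `#ff8800` → cut (S882, F760). Machine vertices: (65.864,31.559) → (146.950,14.968). Open path.

**Shape 3** — `<circle>` circle, stroke `#ff8800` → cut (S882, F760). Machine vertices: (154.484,54.878) → (144.691,78.522) → (121.047,88.315) → (97.403,78.522) → (87.610,54.878) → (97.403,31.234) → (121.047,21.441) → (144.691,31.234) → (154.484,54.878). Closed: final G1 returns to the first vertex.

**Shape 4** — `<circle>` circle, stroke `#ff8800` → cut (S882, F760). Machine vertices: (122.171,33.062) → (116.155,47.585) → (101.632,53.601) → (87.109,47.585) → (81.093,33.062) → (87.109,18.539) → (101.632,12.523) → (116.155,18.539) → (122.171,33.062). Closed: final G1 returns to the first vertex.

**Shape 5** — `<path>` closed polygon, stroke `#ff8800` → cut (S882, F760). Machine vertices: (107.372,108.331) → (109.014,30.766) → (93.270,71.945) → (113.136,80.955) → (107.372,108.331). Closed: final G1 returns to the first vertex.

**Shape 6** — `<path>` closed polygon, stroke `#ff8800` → cut (S882, F760). Machine vertices: (136.074,45.502) → (21.424,99.979) → (112.803,96.820) → (88.723,60.006) → (12.663,36.761) → (136.074,45.502). Closed: final G1 returns to the first vertex.

G21
G90
G00 X138.276 Y104.182
M4 S882
G1 X147.031 Y79.211 F760
G1 X122.060 Y70.456
G1 X113.305 Y95.427
G1 X138.276 Y104.182
G00 X65.864 Y31.559
M4 S882
G1 X146.950 Y14.968 F760
G00 X154.484 Y54.878
M4 S882
G1 X144.691 Y78.522 F760
G1 X121.047 Y88.315
G1 X97.403 Y78.522
G1 X87.610 Y54.878
G1 X97.403 Y31.234
G1 X121.047 Y21.441
G1 X144.691 Y31.234
G1 X154.484 Y54.878
G00 X122.171 Y33.062
M4 S882
G1 X116.155 Y47.585 F760
G1 X101.632 Y53.601
G1 X87.109 Y47.585
G1 X81.093 Y33.062
G1 X87.109 Y18.539
G1 X101.632 Y12.523
G1 X116.155 Y18.539
G1 X122.171 Y33.062
G00 X107.372 Y108.331
M4 S882
G1 X109.014 Y30.766 F760
G1 X93.270 Y71.945
G1 X113.136 Y80.955
G1 X107.372 Y108.331
G00 X136.074 Y45.502
M4 S882
G1 X21.424 Y99.979 F760
G1 X112.803 Y96.820
G1 X88.723 Y60.006
G1 X12.663 Y36.761
G1 X136.074 Y45.502
M5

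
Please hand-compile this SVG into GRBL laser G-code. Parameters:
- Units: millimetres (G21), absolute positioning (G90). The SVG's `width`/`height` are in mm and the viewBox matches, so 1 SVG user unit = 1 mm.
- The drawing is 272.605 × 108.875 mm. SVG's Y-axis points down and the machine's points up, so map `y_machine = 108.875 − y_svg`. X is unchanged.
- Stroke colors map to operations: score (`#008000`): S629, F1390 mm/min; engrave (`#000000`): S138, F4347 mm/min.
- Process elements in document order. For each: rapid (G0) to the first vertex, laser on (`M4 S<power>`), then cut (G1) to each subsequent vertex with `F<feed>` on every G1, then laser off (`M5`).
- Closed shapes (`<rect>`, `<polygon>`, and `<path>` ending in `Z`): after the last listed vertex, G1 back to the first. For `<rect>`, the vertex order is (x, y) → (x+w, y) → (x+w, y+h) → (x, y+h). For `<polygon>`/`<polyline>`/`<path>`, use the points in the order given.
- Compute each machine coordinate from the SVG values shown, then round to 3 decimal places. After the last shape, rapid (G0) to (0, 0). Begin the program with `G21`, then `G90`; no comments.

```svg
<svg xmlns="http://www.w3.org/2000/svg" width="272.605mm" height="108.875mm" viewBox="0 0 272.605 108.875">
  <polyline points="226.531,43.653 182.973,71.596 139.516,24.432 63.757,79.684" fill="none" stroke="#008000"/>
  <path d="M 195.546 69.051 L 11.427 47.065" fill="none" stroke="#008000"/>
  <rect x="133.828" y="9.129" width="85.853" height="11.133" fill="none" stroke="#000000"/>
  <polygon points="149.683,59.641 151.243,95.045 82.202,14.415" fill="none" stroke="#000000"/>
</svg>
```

1 u = 1 mm; y_m = 108.875 − y.

[1] `<polyline>` open polyline, #008000→score S629 F1390: (226.531,65.222) → (182.973,37.279) → (139.516,84.443) → (63.757,29.191)

[2] `<path>` line segment, #008000→score S629 F1390: (195.546,39.824) → (11.427,61.810)

[3] `<rect>` rectangle, #000000→engrave S138 F4347: (133.828,99.746) → (219.681,99.746) → (219.681,88.613) → (133.828,88.613) → (133.828,99.746) (closed)

[4] `<polygon>` closed polygon, #000000→engrave S138 F4347: (149.683,49.234) → (151.243,13.830) → (82.202,94.460) → (149.683,49.234) (closed)

G21
G90
G0 X226.531 Y65.222
M4 S629
G1 X182.973 Y37.279 F1390
G1 X139.516 Y84.443 F1390
G1 X63.757 Y29.191 F1390
M5
G0 X195.546 Y39.824
M4 S629
G1 X11.427 Y61.810 F1390
M5
G0 X133.828 Y99.746
M4 S138
G1 X219.681 Y99.746 F4347
G1 X219.681 Y88.613 F4347
G1 X133.828 Y88.613 F4347
G1 X133.828 Y99.746 F4347
M5
G0 X149.683 Y49.234
M4 S138
G1 X151.243 Y13.830 F4347
G1 X82.202 Y94.460 F4347
G1 X149.683 Y49.234 F4347
M5
G0 X0.000 Y0.000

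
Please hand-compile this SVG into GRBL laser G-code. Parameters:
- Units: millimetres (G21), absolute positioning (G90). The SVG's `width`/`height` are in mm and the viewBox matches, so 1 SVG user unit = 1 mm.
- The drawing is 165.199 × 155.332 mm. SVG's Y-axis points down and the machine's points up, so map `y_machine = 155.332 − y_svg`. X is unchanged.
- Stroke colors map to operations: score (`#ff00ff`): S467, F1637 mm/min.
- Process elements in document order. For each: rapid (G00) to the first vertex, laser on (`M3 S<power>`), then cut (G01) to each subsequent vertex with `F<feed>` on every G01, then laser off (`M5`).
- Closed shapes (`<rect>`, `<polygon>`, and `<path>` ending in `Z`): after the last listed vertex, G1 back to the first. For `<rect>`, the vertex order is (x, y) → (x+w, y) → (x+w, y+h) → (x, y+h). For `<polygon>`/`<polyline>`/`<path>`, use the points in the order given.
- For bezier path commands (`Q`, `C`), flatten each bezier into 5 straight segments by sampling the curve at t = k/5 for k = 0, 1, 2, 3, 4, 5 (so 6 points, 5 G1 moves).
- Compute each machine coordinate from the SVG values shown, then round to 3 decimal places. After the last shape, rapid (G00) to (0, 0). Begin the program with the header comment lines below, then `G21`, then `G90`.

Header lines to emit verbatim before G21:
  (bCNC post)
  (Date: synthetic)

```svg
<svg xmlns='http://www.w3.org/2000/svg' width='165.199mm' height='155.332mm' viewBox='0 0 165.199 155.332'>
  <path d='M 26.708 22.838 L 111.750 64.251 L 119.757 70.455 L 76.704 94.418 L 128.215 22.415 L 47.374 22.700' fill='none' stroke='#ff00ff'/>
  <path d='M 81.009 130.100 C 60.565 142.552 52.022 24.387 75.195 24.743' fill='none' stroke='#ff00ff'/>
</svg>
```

viewBox `0 0 165.199 155.332` with mm width/height → 1 unit = 1 mm. Flip: y_m = 155.332 − y_svg.

**Shape 1** — `<path>` open polyline, stroke `#ff00ff` → score (S467, F1637). Machine vertices: (26.708,132.494) → (111.750,91.081) → (119.757,84.877) → (76.704,60.914) → (128.215,132.917) → (47.374,132.632). Open path.

**Shape 2** — `<path>` cubic bezier, stroke `#ff00ff` → score (S467, F1637). Control points (SVG): P0=(81.009,130.100), P1=(60.565,142.552), P2=(52.022,24.387), P3=(75.195,24.743); sampled at t=k/5. Machine vertices: (81.009,25.232) → (70.329,31.442) → (63.457,57.041) → (61.343,90.071) → (64.939,118.573) → (75.195,130.589). Open path.

(bCNC post)
(Date: synthetic)
G21
G90
G00 X26.708 Y132.494
M3 S467
G01 X111.750 Y91.081 F1637
G01 X119.757 Y84.877 F1637
G01 X76.704 Y60.914 F1637
G01 X128.215 Y132.917 F1637
G01 X47.374 Y132.632 F1637
M5
G00 X81.009 Y25.232
M3 S467
G01 X70.329 Y31.442 F1637
G01 X63.457 Y57.041 F1637
G01 X61.343 Y90.071 F1637
G01 X64.939 Y118.573 F1637
G01 X75.195 Y130.589 F1637
M5
G00 X0.000 Y0.000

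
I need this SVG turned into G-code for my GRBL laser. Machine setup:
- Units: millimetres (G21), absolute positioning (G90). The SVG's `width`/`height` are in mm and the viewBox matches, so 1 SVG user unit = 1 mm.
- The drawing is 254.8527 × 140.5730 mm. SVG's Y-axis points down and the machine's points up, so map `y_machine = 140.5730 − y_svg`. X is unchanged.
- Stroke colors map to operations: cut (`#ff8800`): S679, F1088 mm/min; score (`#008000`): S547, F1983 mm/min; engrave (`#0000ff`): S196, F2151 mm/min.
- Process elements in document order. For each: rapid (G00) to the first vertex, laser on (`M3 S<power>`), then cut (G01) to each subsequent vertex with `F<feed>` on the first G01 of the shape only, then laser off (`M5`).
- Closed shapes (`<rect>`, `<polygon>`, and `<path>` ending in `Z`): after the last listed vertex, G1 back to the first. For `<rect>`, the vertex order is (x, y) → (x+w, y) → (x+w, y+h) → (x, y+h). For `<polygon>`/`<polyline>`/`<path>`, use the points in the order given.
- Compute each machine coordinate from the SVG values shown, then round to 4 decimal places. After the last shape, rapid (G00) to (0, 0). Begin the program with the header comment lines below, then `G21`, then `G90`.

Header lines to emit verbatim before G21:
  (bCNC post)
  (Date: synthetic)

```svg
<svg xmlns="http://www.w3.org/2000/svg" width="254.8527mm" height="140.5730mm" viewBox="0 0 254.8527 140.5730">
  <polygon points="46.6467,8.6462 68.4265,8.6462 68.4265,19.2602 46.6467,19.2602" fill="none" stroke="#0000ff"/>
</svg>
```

(bCNC post)
(Date: synthetic)
G21
G90
G00 X46.6467 Y131.9268
M3 S196
G01 X68.4265 Y131.9268 F2151
G01 X68.4265 Y121.3128
G01 X46.6467 Y121.3128
G01 X46.6467 Y131.9268
M5
G00 X0.0000 Y0.0000

1 u = 1 mm; y_m = 140.5730 − y.

[1] `<polygon>` rectangle, #0000ff→engrave S196 F2151: (46.6467,131.9268) → (68.4265,131.9268) → (68.4265,121.3128) → (46.6467,121.3128) → (46.6467,131.9268) (closed)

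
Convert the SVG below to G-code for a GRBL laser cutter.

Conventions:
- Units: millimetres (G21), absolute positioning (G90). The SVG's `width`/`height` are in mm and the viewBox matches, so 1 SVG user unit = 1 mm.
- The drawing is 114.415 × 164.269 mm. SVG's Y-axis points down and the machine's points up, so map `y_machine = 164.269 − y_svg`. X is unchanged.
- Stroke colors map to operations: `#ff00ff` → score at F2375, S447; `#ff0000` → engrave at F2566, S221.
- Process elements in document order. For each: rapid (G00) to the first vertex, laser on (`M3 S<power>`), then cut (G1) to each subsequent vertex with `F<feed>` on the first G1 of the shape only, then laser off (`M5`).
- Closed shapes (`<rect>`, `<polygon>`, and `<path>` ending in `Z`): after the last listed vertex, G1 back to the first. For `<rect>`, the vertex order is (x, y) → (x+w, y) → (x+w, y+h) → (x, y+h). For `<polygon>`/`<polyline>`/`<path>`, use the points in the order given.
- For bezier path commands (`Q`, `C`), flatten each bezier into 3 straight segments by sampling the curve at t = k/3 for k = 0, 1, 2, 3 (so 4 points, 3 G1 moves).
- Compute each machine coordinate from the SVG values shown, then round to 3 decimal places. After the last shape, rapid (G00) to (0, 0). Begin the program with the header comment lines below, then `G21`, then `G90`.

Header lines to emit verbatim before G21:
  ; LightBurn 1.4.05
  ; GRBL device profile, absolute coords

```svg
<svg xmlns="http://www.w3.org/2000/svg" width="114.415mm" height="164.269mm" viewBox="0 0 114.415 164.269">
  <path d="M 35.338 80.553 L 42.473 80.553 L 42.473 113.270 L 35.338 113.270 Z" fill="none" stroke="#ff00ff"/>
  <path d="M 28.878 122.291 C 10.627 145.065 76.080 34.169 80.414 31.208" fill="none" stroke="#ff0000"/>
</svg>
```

; LightBurn 1.4.05
; GRBL device profile, absolute coords
G21
G90
G00 X35.338 Y83.716
M3 S447
G1 X42.473 Y83.716 F2375
G1 X42.473 Y50.999
G1 X35.338 Y50.999
G1 X35.338 Y83.716
M5
G00 X28.878 Y41.978
M3 S221
G1 X33.165 Y54.812 F2566
G1 X61.071 Y103.070
G1 X80.414 Y133.061
M5
G00 X0.000 Y0.000

1 u = 1 mm; y_m = 164.269 − y.

[1] `<path>` rectangle, #ff00ff→score S447 F2375: (35.338,83.716) → (42.473,83.716) → (42.473,50.999) → (35.338,50.999) → (35.338,83.716) (closed)

[2] `<path>` cubic bezier, #ff0000→engrave S221 F2566: (28.878,41.978) → (33.165,54.812) → (61.071,103.070) → (80.414,133.061)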